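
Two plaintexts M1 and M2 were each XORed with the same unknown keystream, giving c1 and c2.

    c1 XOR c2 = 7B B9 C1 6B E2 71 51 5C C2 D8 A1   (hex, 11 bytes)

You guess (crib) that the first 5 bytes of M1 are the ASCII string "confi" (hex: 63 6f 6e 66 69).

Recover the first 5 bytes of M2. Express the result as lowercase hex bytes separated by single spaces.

Since c1 ⊕ c2 = M1 ⊕ M2, XORing with the guessed M1 bytes yields the corresponding M2 bytes: M2 = (c1 ⊕ c2) ⊕ M1.
byte 0: 01111011 XOR 01100011 = 00011000
byte 1: 10111001 XOR 01101111 = 11010110
byte 2: 11000001 XOR 01101110 = 10101111
byte 3: 01101011 XOR 01100110 = 00001101
byte 4: 11100010 XOR 01101001 = 10001011

18 d6 af 0d 8b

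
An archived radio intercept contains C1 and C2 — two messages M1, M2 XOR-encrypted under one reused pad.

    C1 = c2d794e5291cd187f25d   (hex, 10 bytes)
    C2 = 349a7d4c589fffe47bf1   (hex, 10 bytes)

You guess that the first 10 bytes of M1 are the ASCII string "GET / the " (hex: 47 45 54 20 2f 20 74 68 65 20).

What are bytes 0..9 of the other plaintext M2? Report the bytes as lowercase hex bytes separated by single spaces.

First, C1 ⊕ C2 = (M1 ⊕ K) ⊕ (M2 ⊕ K) = M1 ⊕ M2, so the key drops out. Then M2 = (M1 ⊕ M2) ⊕ M1 over the first 10 bytes.
byte 0: (c2 xor 34) xor 47 = f6 xor 47 = b1
byte 1: (d7 xor 9a) xor 45 = 4d xor 45 = 08
byte 2: (94 xor 7d) xor 54 = e9 xor 54 = bd
byte 3: (e5 xor 4c) xor 20 = a9 xor 20 = 89
byte 4: (29 xor 58) xor 2f = 71 xor 2f = 5e
byte 5: (1c xor 9f) xor 20 = 83 xor 20 = a3
byte 6: (d1 xor ff) xor 74 = 2e xor 74 = 5a
byte 7: (87 xor e4) xor 68 = 63 xor 68 = 0b
byte 8: (f2 xor 7b) xor 65 = 89 xor 65 = ec
byte 9: (5d xor f1) xor 20 = ac xor 20 = 8c

b1 08 bd 89 5e a3 5a 0b ec 8c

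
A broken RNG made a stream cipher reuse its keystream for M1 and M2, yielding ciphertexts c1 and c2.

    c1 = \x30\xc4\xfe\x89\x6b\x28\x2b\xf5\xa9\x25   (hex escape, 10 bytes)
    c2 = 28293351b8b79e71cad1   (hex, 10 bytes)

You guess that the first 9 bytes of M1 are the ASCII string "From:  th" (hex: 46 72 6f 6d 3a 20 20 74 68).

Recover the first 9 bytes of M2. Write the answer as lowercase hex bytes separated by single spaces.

5e 9f a2 b5 e9 bf 95 f0 0b

First, c1 ⊕ c2 = (M1 ⊕ K) ⊕ (M2 ⊕ K) = M1 ⊕ M2, so the key drops out. Then M2 = (M1 ⊕ M2) ⊕ M1 over the first 9 bytes.
byte 0: (30 ⊕ 28) ⊕ 46 = 18 ⊕ 46 = 5e
byte 1: (c4 ⊕ 29) ⊕ 72 = ed ⊕ 72 = 9f
byte 2: (fe ⊕ 33) ⊕ 6f = cd ⊕ 6f = a2
byte 3: (89 ⊕ 51) ⊕ 6d = d8 ⊕ 6d = b5
byte 4: (6b ⊕ b8) ⊕ 3a = d3 ⊕ 3a = e9
byte 5: (28 ⊕ b7) ⊕ 20 = 9f ⊕ 20 = bf
byte 6: (2b ⊕ 9e) ⊕ 20 = b5 ⊕ 20 = 95
byte 7: (f5 ⊕ 71) ⊕ 74 = 84 ⊕ 74 = f0
byte 8: (a9 ⊕ ca) ⊕ 68 = 63 ⊕ 68 = 0b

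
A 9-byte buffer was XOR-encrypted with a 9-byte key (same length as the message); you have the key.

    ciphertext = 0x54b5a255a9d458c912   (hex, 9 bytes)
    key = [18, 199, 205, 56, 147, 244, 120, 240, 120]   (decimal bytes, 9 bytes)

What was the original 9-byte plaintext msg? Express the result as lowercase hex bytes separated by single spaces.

XOR is its own inverse, so applying the key byte-wise gives the result directly.
01010100 xor 00010010 = 01000110
10110101 xor 11000111 = 01110010
10100010 xor 11001101 = 01101111
01010101 xor 00111000 = 01101101
10101001 xor 10010011 = 00111010
11010100 xor 11110100 = 00100000
01011000 xor 01111000 = 00100000
11001001 xor 11110000 = 00111001
00010010 xor 01111000 = 01101010

46 72 6f 6d 3a 20 20 39 6a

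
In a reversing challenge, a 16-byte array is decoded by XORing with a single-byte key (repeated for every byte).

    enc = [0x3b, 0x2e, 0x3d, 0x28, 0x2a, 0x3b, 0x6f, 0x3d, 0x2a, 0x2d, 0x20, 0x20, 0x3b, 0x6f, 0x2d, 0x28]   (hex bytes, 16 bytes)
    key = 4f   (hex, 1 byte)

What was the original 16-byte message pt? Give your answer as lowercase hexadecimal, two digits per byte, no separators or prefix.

The 1-byte key repeats, so the effective keystream is 4f 4f 4f 4f 4f 4f 4f 4f 4f 4f 4f 4f 4f 4f 4f 4f.
byte 0: 3b XOR 4f = 74
byte 1: 2e XOR 4f = 61
byte 2: 3d XOR 4f = 72
byte 3: 28 XOR 4f = 67
byte 4: 2a XOR 4f = 65
byte 5: 3b XOR 4f = 74
byte 6: 6f XOR 4f = 20
byte 7: 3d XOR 4f = 72
byte 8: 2a XOR 4f = 65
byte 9: 2d XOR 4f = 62
byte 10: 20 XOR 4f = 6f
byte 11: 20 XOR 4f = 6f
byte 12: 3b XOR 4f = 74
byte 13: 6f XOR 4f = 20
byte 14: 2d XOR 4f = 62
byte 15: 28 XOR 4f = 67

746172676574207265626f6f74206267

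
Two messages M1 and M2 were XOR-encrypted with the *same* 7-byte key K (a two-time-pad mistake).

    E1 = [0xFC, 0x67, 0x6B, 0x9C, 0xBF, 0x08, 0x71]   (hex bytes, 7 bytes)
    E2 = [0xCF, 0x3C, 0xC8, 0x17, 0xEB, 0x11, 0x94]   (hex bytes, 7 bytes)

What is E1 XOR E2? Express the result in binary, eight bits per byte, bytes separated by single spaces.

00110011 01011011 10100011 10001011 01010100 00011001 11100101

E1 ⊕ E2 = (M1 ⊕ K) ⊕ (M2 ⊕ K) = M1 ⊕ M2 — the shared key cancels under XOR.
byte 0: 252 ⊕ 207 =  51
byte 1: 103 ⊕  60 =  91
byte 2: 107 ⊕ 200 = 163
byte 3: 156 ⊕  23 = 139
byte 4: 191 ⊕ 235 =  84
byte 5:   8 ⊕  17 =  25
byte 6: 113 ⊕ 148 = 229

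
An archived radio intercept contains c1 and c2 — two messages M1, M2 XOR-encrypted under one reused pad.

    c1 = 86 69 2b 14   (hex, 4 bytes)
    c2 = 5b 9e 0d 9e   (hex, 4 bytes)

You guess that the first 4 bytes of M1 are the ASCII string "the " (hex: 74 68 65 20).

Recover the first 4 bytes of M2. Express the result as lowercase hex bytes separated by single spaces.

First, c1 ⊕ c2 = (M1 ⊕ K) ⊕ (M2 ⊕ K) = M1 ⊕ M2, so the key drops out. Then M2 = (M1 ⊕ M2) ⊕ M1 over the first 4 bytes.
byte 0: (86 xor 5b) xor 74 = dd xor 74 = a9
byte 1: (69 xor 9e) xor 68 = f7 xor 68 = 9f
byte 2: (2b xor 0d) xor 65 = 26 xor 65 = 43
byte 3: (14 xor 9e) xor 20 = 8a xor 20 = aa

a9 9f 43 aa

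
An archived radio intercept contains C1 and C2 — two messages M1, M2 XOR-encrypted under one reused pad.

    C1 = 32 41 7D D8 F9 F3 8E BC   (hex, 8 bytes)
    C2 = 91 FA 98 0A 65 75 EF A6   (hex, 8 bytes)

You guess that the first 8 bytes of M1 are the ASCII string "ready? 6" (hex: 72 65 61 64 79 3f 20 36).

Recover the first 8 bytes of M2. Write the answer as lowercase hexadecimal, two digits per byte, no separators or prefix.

d1de84b6e5b9412c

First, C1 ⊕ C2 = (M1 ⊕ K) ⊕ (M2 ⊕ K) = M1 ⊕ M2, so the key drops out. Then M2 = (M1 ⊕ M2) ⊕ M1 over the first 8 bytes.
byte 0: (32 XOR 91) XOR 72 = a3 XOR 72 = d1
byte 1: (41 XOR fa) XOR 65 = bb XOR 65 = de
byte 2: (7d XOR 98) XOR 61 = e5 XOR 61 = 84
byte 3: (d8 XOR 0a) XOR 64 = d2 XOR 64 = b6
byte 4: (f9 XOR 65) XOR 79 = 9c XOR 79 = e5
byte 5: (f3 XOR 75) XOR 3f = 86 XOR 3f = b9
byte 6: (8e XOR ef) XOR 20 = 61 XOR 20 = 41
byte 7: (bc XOR a6) XOR 36 = 1a XOR 36 = 2c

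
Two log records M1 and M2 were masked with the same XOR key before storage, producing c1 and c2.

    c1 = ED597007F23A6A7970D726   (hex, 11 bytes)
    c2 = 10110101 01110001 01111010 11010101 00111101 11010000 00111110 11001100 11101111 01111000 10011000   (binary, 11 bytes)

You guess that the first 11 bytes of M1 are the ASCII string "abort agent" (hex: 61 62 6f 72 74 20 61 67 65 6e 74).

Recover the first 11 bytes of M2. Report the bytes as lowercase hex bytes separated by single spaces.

39 4a 65 a0 bb ca 35 d2 fa c1 ca

First, c1 ⊕ c2 = (M1 ⊕ K) ⊕ (M2 ⊕ K) = M1 ⊕ M2, so the key drops out. Then M2 = (M1 ⊕ M2) ⊕ M1 over the first 11 bytes.
byte 0: (ed XOR b5) XOR 61 = 58 XOR 61 = 39
byte 1: (59 XOR 71) XOR 62 = 28 XOR 62 = 4a
byte 2: (70 XOR 7a) XOR 6f = 0a XOR 6f = 65
byte 3: (07 XOR d5) XOR 72 = d2 XOR 72 = a0
byte 4: (f2 XOR 3d) XOR 74 = cf XOR 74 = bb
byte 5: (3a XOR d0) XOR 20 = ea XOR 20 = ca
byte 6: (6a XOR 3e) XOR 61 = 54 XOR 61 = 35
byte 7: (79 XOR cc) XOR 67 = b5 XOR 67 = d2
byte 8: (70 XOR ef) XOR 65 = 9f XOR 65 = fa
byte 9: (d7 XOR 78) XOR 6e = af XOR 6e = c1
byte 10: (26 XOR 98) XOR 74 = be XOR 74 = ca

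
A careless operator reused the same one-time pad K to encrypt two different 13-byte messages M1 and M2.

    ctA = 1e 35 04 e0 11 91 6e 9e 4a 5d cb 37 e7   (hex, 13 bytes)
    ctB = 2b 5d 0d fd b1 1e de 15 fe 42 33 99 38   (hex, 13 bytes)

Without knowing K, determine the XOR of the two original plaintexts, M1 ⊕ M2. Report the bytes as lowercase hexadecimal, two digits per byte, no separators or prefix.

3568091da08fb08bb41ff8aedf

ctA ⊕ ctB = (M1 ⊕ K) ⊕ (M2 ⊕ K) = M1 ⊕ M2 — the shared key cancels under XOR.
1e XOR 2b = 35
35 XOR 5d = 68
04 XOR 0d = 09
e0 XOR fd = 1d
11 XOR b1 = a0
91 XOR 1e = 8f
6e XOR de = b0
9e XOR 15 = 8b
4a XOR fe = b4
5d XOR 42 = 1f
cb XOR 33 = f8
37 XOR 99 = ae
e7 XOR 38 = df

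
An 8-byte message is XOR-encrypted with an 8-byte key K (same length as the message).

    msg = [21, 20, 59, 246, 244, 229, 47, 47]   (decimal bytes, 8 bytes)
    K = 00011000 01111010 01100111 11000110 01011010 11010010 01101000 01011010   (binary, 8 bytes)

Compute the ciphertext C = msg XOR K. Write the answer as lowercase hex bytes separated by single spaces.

XOR is its own inverse, so applying the key byte-wise gives the result directly.
byte 0: 00010101 ⊕ 00011000 = 00001101
byte 1: 00010100 ⊕ 01111010 = 01101110
byte 2: 00111011 ⊕ 01100111 = 01011100
byte 3: 11110110 ⊕ 11000110 = 00110000
byte 4: 11110100 ⊕ 01011010 = 10101110
byte 5: 11100101 ⊕ 11010010 = 00110111
byte 6: 00101111 ⊕ 01101000 = 01000111
byte 7: 00101111 ⊕ 01011010 = 01110101

0d 6e 5c 30 ae 37 47 75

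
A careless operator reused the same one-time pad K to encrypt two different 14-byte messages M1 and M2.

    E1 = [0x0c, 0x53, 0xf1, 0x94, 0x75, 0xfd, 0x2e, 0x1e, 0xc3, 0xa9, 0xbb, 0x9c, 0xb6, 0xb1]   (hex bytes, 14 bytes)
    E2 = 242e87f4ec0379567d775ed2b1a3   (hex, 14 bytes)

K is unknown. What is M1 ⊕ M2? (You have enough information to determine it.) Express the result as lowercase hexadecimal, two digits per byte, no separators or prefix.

287d766099fe5748bedee54e0712

E1 ⊕ E2 = (M1 ⊕ K) ⊕ (M2 ⊕ K) = M1 ⊕ M2 — the shared key cancels under XOR.
0c ⊕ 24 = 28
53 ⊕ 2e = 7d
f1 ⊕ 87 = 76
94 ⊕ f4 = 60
75 ⊕ ec = 99
fd ⊕ 03 = fe
2e ⊕ 79 = 57
1e ⊕ 56 = 48
c3 ⊕ 7d = be
a9 ⊕ 77 = de
bb ⊕ 5e = e5
9c ⊕ d2 = 4e
b6 ⊕ b1 = 07
b1 ⊕ a3 = 12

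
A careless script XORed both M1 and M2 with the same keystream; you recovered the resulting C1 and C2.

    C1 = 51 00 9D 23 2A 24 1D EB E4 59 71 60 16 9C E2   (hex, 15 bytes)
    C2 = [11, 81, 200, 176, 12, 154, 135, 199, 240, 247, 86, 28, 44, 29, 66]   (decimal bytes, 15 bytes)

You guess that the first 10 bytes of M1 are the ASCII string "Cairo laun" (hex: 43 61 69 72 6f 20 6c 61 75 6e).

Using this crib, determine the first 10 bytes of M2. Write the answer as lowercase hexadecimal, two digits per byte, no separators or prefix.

First, C1 ⊕ C2 = (M1 ⊕ K) ⊕ (M2 ⊕ K) = M1 ⊕ M2, so the key drops out. Then M2 = (M1 ⊕ M2) ⊕ M1 over the first 10 bytes.
byte 0: (51 ^ 0b) ^ 43 = 5a ^ 43 = 19
byte 1: (00 ^ 51) ^ 61 = 51 ^ 61 = 30
byte 2: (9d ^ c8) ^ 69 = 55 ^ 69 = 3c
byte 3: (23 ^ b0) ^ 72 = 93 ^ 72 = e1
byte 4: (2a ^ 0c) ^ 6f = 26 ^ 6f = 49
byte 5: (24 ^ 9a) ^ 20 = be ^ 20 = 9e
byte 6: (1d ^ 87) ^ 6c = 9a ^ 6c = f6
byte 7: (eb ^ c7) ^ 61 = 2c ^ 61 = 4d
byte 8: (e4 ^ f0) ^ 75 = 14 ^ 75 = 61
byte 9: (59 ^ f7) ^ 6e = ae ^ 6e = c0

19303ce1499ef64d61c0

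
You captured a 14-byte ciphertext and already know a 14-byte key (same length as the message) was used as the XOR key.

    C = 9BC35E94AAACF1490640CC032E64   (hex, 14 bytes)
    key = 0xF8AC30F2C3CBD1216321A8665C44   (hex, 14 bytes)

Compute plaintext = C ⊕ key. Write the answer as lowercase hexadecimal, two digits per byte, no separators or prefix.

XOR is its own inverse, so applying the key byte-wise gives the result directly.
155 xor 248 =  99
195 xor 172 = 111
 94 xor  48 = 110
148 xor 242 = 102
170 xor 195 = 105
172 xor 203 = 103
241 xor 209 =  32
 73 xor  33 = 104
  6 xor  99 = 101
 64 xor  33 =  97
204 xor 168 = 100
  3 xor 102 = 101
 46 xor  92 = 114
100 xor  68 =  32

636f6e6669672068656164657220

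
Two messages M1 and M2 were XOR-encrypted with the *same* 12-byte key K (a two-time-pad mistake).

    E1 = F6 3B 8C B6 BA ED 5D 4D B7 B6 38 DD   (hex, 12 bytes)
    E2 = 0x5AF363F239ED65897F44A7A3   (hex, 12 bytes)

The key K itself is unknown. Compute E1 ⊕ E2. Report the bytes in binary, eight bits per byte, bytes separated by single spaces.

E1 ⊕ E2 = (M1 ⊕ K) ⊕ (M2 ⊕ K) = M1 ⊕ M2 — the shared key cancels under XOR.
byte 0: f6 ⊕ 5a = ac
byte 1: 3b ⊕ f3 = c8
byte 2: 8c ⊕ 63 = ef
byte 3: b6 ⊕ f2 = 44
byte 4: ba ⊕ 39 = 83
byte 5: ed ⊕ ed = 00
byte 6: 5d ⊕ 65 = 38
byte 7: 4d ⊕ 89 = c4
byte 8: b7 ⊕ 7f = c8
byte 9: b6 ⊕ 44 = f2
byte 10: 38 ⊕ a7 = 9f
byte 11: dd ⊕ a3 = 7e

10101100 11001000 11101111 01000100 10000011 00000000 00111000 11000100 11001000 11110010 10011111 01111110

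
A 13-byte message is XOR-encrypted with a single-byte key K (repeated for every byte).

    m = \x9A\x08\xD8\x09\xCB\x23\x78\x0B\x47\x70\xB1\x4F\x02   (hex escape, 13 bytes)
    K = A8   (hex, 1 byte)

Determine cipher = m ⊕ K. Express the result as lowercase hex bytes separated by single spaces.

The 1-byte key repeats, so the effective keystream is a8 a8 a8 a8 a8 a8 a8 a8 a8 a8 a8 a8 a8.
byte 0: 9a ^ a8 = 32
byte 1: 08 ^ a8 = a0
byte 2: d8 ^ a8 = 70
byte 3: 09 ^ a8 = a1
byte 4: cb ^ a8 = 63
byte 5: 23 ^ a8 = 8b
byte 6: 78 ^ a8 = d0
byte 7: 0b ^ a8 = a3
byte 8: 47 ^ a8 = ef
byte 9: 70 ^ a8 = d8
byte 10: b1 ^ a8 = 19
byte 11: 4f ^ a8 = e7
byte 12: 02 ^ a8 = aa

32 a0 70 a1 63 8b d0 a3 ef d8 19 e7 aa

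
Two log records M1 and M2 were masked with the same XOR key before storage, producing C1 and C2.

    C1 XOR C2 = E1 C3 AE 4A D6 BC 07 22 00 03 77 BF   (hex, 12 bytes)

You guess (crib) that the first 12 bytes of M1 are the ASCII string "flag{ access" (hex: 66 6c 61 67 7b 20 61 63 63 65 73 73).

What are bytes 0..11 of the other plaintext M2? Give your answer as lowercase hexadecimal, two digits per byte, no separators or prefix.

87afcf2dad9c6641636604cc

Since C1 ⊕ C2 = M1 ⊕ M2, XORing with the guessed M1 bytes yields the corresponding M2 bytes: M2 = (C1 ⊕ C2) ⊕ M1.
e1 XOR 66 = 87
c3 XOR 6c = af
ae XOR 61 = cf
4a XOR 67 = 2d
d6 XOR 7b = ad
bc XOR 20 = 9c
07 XOR 61 = 66
22 XOR 63 = 41
00 XOR 63 = 63
03 XOR 65 = 66
77 XOR 73 = 04
bf XOR 73 = cc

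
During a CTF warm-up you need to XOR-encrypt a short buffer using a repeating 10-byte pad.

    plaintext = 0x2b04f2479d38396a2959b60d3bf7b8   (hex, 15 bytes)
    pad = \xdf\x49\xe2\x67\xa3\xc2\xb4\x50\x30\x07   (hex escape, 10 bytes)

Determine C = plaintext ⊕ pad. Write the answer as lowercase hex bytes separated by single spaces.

The 10-byte key repeats, so the effective keystream is df 49 e2 67 a3 c2 b4 50 30 07 df 49 e2 67 a3.
byte 0: 00101011 XOR 11011111 = 11110100
byte 1: 00000100 XOR 01001001 = 01001101
byte 2: 11110010 XOR 11100010 = 00010000
byte 3: 01000111 XOR 01100111 = 00100000
byte 4: 10011101 XOR 10100011 = 00111110
byte 5: 00111000 XOR 11000010 = 11111010
byte 6: 00111001 XOR 10110100 = 10001101
byte 7: 01101010 XOR 01010000 = 00111010
byte 8: 00101001 XOR 00110000 = 00011001
byte 9: 01011001 XOR 00000111 = 01011110
byte 10: 10110110 XOR 11011111 = 01101001
byte 11: 00001101 XOR 01001001 = 01000100
byte 12: 00111011 XOR 11100010 = 11011001
byte 13: 11110111 XOR 01100111 = 10010000
byte 14: 10111000 XOR 10100011 = 00011011

f4 4d 10 20 3e fa 8d 3a 19 5e 69 44 d9 90 1b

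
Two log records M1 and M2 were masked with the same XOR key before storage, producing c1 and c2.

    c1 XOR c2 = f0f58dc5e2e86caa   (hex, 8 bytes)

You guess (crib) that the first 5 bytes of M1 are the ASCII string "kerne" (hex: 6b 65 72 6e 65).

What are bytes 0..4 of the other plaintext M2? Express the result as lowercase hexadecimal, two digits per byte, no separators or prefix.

Since c1 ⊕ c2 = M1 ⊕ M2, XORing with the guessed M1 bytes yields the corresponding M2 bytes: M2 = (c1 ⊕ c2) ⊕ M1.
f0 ^ 6b = 9b
f5 ^ 65 = 90
8d ^ 72 = ff
c5 ^ 6e = ab
e2 ^ 65 = 87

9b90ffab87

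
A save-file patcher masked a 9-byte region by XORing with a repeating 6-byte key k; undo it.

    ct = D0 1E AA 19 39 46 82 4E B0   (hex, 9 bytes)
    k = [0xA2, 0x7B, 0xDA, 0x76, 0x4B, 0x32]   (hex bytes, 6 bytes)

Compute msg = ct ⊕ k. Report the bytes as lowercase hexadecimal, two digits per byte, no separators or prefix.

7265706f727420356a

The 6-byte key repeats, so the effective keystream is a2 7b da 76 4b 32 a2 7b da.
byte 0: d0 ^ a2 = 72
byte 1: 1e ^ 7b = 65
byte 2: aa ^ da = 70
byte 3: 19 ^ 76 = 6f
byte 4: 39 ^ 4b = 72
byte 5: 46 ^ 32 = 74
byte 6: 82 ^ a2 = 20
byte 7: 4e ^ 7b = 35
byte 8: b0 ^ da = 6a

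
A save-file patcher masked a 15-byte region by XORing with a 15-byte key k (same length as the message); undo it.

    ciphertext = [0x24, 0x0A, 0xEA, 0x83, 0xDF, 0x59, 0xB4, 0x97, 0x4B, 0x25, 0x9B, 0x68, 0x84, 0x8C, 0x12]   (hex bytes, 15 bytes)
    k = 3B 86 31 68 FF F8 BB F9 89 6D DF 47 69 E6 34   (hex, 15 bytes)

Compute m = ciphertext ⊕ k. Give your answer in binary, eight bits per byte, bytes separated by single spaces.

00011111 10001100 11011011 11101011 00100000 10100001 00001111 01101110 11000010 01001000 01000100 00101111 11101101 01101010 00100110

XOR is its own inverse, so applying the key byte-wise gives the result directly.
24 XOR 3b = 1f
0a XOR 86 = 8c
ea XOR 31 = db
83 XOR 68 = eb
df XOR ff = 20
59 XOR f8 = a1
b4 XOR bb = 0f
97 XOR f9 = 6e
4b XOR 89 = c2
25 XOR 6d = 48
9b XOR df = 44
68 XOR 47 = 2f
84 XOR 69 = ed
8c XOR e6 = 6a
12 XOR 34 = 26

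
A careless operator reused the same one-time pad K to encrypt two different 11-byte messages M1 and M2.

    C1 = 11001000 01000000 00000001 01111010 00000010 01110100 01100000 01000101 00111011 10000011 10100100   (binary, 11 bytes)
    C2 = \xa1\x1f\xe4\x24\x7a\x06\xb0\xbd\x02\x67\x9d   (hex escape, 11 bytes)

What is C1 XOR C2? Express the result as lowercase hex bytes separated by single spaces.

69 5f e5 5e 78 72 d0 f8 39 e4 39

C1 ⊕ C2 = (M1 ⊕ K) ⊕ (M2 ⊕ K) = M1 ⊕ M2 — the shared key cancels under XOR.
200 XOR 161 = 105
 64 XOR  31 =  95
  1 XOR 228 = 229
122 XOR  36 =  94
  2 XOR 122 = 120
116 XOR   6 = 114
 96 XOR 176 = 208
 69 XOR 189 = 248
 59 XOR   2 =  57
131 XOR 103 = 228
164 XOR 157 =  57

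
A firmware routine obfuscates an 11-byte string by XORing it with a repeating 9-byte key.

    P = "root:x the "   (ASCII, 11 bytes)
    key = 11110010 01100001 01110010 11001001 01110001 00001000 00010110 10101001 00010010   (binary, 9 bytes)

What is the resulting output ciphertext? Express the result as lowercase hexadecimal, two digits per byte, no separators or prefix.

800e1dbd4b7036dd7a9741

The 9-byte key repeats, so the effective keystream is f2 61 72 c9 71 08 16 a9 12 f2 61.
byte 0: 72 ⊕ f2 = 80
byte 1: 6f ⊕ 61 = 0e
byte 2: 6f ⊕ 72 = 1d
byte 3: 74 ⊕ c9 = bd
byte 4: 3a ⊕ 71 = 4b
byte 5: 78 ⊕ 08 = 70
byte 6: 20 ⊕ 16 = 36
byte 7: 74 ⊕ a9 = dd
byte 8: 68 ⊕ 12 = 7a
byte 9: 65 ⊕ f2 = 97
byte 10: 20 ⊕ 61 = 41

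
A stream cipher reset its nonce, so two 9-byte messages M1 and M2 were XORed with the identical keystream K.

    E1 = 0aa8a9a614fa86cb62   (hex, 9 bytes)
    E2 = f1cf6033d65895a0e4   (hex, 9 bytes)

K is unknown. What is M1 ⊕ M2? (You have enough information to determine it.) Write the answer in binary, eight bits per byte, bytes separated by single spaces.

11111011 01100111 11001001 10010101 11000010 10100010 00010011 01101011 10000110

E1 ⊕ E2 = (M1 ⊕ K) ⊕ (M2 ⊕ K) = M1 ⊕ M2 — the shared key cancels under XOR.
00001010 XOR 11110001 = 11111011
10101000 XOR 11001111 = 01100111
10101001 XOR 01100000 = 11001001
10100110 XOR 00110011 = 10010101
00010100 XOR 11010110 = 11000010
11111010 XOR 01011000 = 10100010
10000110 XOR 10010101 = 00010011
11001011 XOR 10100000 = 01101011
01100010 XOR 11100100 = 10000110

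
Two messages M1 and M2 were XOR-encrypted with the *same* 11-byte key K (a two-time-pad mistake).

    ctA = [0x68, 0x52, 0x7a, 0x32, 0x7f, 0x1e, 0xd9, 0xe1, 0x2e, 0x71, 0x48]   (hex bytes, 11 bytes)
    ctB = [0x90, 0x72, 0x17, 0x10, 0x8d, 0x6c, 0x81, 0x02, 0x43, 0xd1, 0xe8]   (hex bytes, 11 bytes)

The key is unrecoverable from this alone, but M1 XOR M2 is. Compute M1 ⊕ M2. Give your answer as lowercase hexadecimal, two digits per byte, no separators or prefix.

f8206d22f27258e36da0a0

ctA ⊕ ctB = (M1 ⊕ K) ⊕ (M2 ⊕ K) = M1 ⊕ M2 — the shared key cancels under XOR.
byte 0: 68 ⊕ 90 = f8
byte 1: 52 ⊕ 72 = 20
byte 2: 7a ⊕ 17 = 6d
byte 3: 32 ⊕ 10 = 22
byte 4: 7f ⊕ 8d = f2
byte 5: 1e ⊕ 6c = 72
byte 6: d9 ⊕ 81 = 58
byte 7: e1 ⊕ 02 = e3
byte 8: 2e ⊕ 43 = 6d
byte 9: 71 ⊕ d1 = a0
byte 10: 48 ⊕ e8 = a0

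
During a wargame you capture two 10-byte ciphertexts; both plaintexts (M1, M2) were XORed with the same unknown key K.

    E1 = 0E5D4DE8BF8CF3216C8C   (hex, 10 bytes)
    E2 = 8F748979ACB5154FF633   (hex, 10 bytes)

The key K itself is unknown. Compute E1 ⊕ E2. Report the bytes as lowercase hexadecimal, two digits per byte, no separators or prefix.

8129c4911339e66e9abf

E1 ⊕ E2 = (M1 ⊕ K) ⊕ (M2 ⊕ K) = M1 ⊕ M2 — the shared key cancels under XOR.
0e ⊕ 8f = 81
5d ⊕ 74 = 29
4d ⊕ 89 = c4
e8 ⊕ 79 = 91
bf ⊕ ac = 13
8c ⊕ b5 = 39
f3 ⊕ 15 = e6
21 ⊕ 4f = 6e
6c ⊕ f6 = 9a
8c ⊕ 33 = bf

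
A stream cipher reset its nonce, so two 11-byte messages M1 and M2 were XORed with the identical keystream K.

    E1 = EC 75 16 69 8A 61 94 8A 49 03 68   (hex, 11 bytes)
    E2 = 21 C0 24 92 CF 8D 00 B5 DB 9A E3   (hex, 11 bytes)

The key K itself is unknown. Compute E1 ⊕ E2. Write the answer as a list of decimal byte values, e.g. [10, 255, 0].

[205, 181, 50, 251, 69, 236, 148, 63, 146, 153, 139]

E1 ⊕ E2 = (M1 ⊕ K) ⊕ (M2 ⊕ K) = M1 ⊕ M2 — the shared key cancels under XOR.
byte 0: ec ^ 21 = cd
byte 1: 75 ^ c0 = b5
byte 2: 16 ^ 24 = 32
byte 3: 69 ^ 92 = fb
byte 4: 8a ^ cf = 45
byte 5: 61 ^ 8d = ec
byte 6: 94 ^ 00 = 94
byte 7: 8a ^ b5 = 3f
byte 8: 49 ^ db = 92
byte 9: 03 ^ 9a = 99
byte 10: 68 ^ e3 = 8b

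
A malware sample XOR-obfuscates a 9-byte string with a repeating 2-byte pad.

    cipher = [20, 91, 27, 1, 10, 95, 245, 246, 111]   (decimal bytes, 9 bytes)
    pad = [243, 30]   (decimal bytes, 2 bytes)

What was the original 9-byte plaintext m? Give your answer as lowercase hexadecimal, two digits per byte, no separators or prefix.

The 2-byte key repeats, so the effective keystream is f3 1e f3 1e f3 1e f3 1e f3.
byte 0: 14 XOR f3 = e7
byte 1: 5b XOR 1e = 45
byte 2: 1b XOR f3 = e8
byte 3: 01 XOR 1e = 1f
byte 4: 0a XOR f3 = f9
byte 5: 5f XOR 1e = 41
byte 6: f5 XOR f3 = 06
byte 7: f6 XOR 1e = e8
byte 8: 6f XOR f3 = 9c

e745e81ff94106e89c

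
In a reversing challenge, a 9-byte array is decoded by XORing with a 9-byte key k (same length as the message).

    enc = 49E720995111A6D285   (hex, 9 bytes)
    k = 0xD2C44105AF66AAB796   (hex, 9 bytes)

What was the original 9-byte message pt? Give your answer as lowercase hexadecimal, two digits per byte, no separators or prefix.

9b23619cfe770c6513

XOR is its own inverse, so applying the key byte-wise gives the result directly.
01001001 ⊕ 11010010 = 10011011
11100111 ⊕ 11000100 = 00100011
00100000 ⊕ 01000001 = 01100001
10011001 ⊕ 00000101 = 10011100
01010001 ⊕ 10101111 = 11111110
00010001 ⊕ 01100110 = 01110111
10100110 ⊕ 10101010 = 00001100
11010010 ⊕ 10110111 = 01100101
10000101 ⊕ 10010110 = 00010011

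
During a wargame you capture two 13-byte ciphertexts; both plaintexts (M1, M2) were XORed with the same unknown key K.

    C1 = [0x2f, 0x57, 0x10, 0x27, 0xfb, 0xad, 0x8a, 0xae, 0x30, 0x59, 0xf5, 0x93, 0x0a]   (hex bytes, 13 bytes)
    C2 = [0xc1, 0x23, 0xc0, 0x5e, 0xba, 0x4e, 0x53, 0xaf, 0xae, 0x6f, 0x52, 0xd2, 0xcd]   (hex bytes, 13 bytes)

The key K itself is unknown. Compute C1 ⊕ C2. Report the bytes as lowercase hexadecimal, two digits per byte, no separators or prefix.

ee74d07941e3d9019e36a741c7

C1 ⊕ C2 = (M1 ⊕ K) ⊕ (M2 ⊕ K) = M1 ⊕ M2 — the shared key cancels under XOR.
2f XOR c1 = ee
57 XOR 23 = 74
10 XOR c0 = d0
27 XOR 5e = 79
fb XOR ba = 41
ad XOR 4e = e3
8a XOR 53 = d9
ae XOR af = 01
30 XOR ae = 9e
59 XOR 6f = 36
f5 XOR 52 = a7
93 XOR d2 = 41
0a XOR cd = c7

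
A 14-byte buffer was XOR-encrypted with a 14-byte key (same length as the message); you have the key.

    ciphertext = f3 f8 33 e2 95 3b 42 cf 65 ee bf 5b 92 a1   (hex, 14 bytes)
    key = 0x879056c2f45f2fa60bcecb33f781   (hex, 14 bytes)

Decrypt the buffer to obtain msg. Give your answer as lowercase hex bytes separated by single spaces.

74 68 65 20 61 64 6d 69 6e 20 74 68 65 20

11110011 xor 10000111 = 01110100
11111000 xor 10010000 = 01101000
00110011 xor 01010110 = 01100101
11100010 xor 11000010 = 00100000
10010101 xor 11110100 = 01100001
00111011 xor 01011111 = 01100100
01000010 xor 00101111 = 01101101
11001111 xor 10100110 = 01101001
01100101 xor 00001011 = 01101110
11101110 xor 11001110 = 00100000
10111111 xor 11001011 = 01110100
01011011 xor 00110011 = 01101000
10010010 xor 11110111 = 01100101
10100001 xor 10000001 = 00100000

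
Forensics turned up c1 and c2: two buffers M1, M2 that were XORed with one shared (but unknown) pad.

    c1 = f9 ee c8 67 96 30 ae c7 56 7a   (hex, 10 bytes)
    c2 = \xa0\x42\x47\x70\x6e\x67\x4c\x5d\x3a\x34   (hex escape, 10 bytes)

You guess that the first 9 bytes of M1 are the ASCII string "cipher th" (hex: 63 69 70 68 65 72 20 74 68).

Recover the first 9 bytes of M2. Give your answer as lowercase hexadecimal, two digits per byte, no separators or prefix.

3ac5ff7f9d25c2ee04

First, c1 ⊕ c2 = (M1 ⊕ K) ⊕ (M2 ⊕ K) = M1 ⊕ M2, so the key drops out. Then M2 = (M1 ⊕ M2) ⊕ M1 over the first 9 bytes.
byte 0: (f9 ⊕ a0) ⊕ 63 = 59 ⊕ 63 = 3a
byte 1: (ee ⊕ 42) ⊕ 69 = ac ⊕ 69 = c5
byte 2: (c8 ⊕ 47) ⊕ 70 = 8f ⊕ 70 = ff
byte 3: (67 ⊕ 70) ⊕ 68 = 17 ⊕ 68 = 7f
byte 4: (96 ⊕ 6e) ⊕ 65 = f8 ⊕ 65 = 9d
byte 5: (30 ⊕ 67) ⊕ 72 = 57 ⊕ 72 = 25
byte 6: (ae ⊕ 4c) ⊕ 20 = e2 ⊕ 20 = c2
byte 7: (c7 ⊕ 5d) ⊕ 74 = 9a ⊕ 74 = ee
byte 8: (56 ⊕ 3a) ⊕ 68 = 6c ⊕ 68 = 04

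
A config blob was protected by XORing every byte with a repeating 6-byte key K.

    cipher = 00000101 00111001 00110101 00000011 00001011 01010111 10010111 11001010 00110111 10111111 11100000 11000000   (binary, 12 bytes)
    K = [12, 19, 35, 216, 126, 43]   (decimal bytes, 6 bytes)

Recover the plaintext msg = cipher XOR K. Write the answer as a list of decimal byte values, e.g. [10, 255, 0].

The 6-byte key repeats, so the effective keystream is 0c 13 23 d8 7e 2b 0c 13 23 d8 7e 2b.
byte 0: 05 ⊕ 0c = 09
byte 1: 39 ⊕ 13 = 2a
byte 2: 35 ⊕ 23 = 16
byte 3: 03 ⊕ d8 = db
byte 4: 0b ⊕ 7e = 75
byte 5: 57 ⊕ 2b = 7c
byte 6: 97 ⊕ 0c = 9b
byte 7: ca ⊕ 13 = d9
byte 8: 37 ⊕ 23 = 14
byte 9: bf ⊕ d8 = 67
byte 10: e0 ⊕ 7e = 9e
byte 11: c0 ⊕ 2b = eb

[9, 42, 22, 219, 117, 124, 155, 217, 20, 103, 158, 235]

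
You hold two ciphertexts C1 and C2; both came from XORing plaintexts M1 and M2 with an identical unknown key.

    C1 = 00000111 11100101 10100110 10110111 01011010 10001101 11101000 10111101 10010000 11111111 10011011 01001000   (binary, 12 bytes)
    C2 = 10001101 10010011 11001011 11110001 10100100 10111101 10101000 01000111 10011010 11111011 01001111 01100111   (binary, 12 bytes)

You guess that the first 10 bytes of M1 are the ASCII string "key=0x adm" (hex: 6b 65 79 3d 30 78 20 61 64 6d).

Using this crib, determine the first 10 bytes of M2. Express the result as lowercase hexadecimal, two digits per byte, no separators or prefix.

e113147bce48609b6e69

First, C1 ⊕ C2 = (M1 ⊕ K) ⊕ (M2 ⊕ K) = M1 ⊕ M2, so the key drops out. Then M2 = (M1 ⊕ M2) ⊕ M1 over the first 10 bytes.
byte 0: (07 ^ 8d) ^ 6b = 8a ^ 6b = e1
byte 1: (e5 ^ 93) ^ 65 = 76 ^ 65 = 13
byte 2: (a6 ^ cb) ^ 79 = 6d ^ 79 = 14
byte 3: (b7 ^ f1) ^ 3d = 46 ^ 3d = 7b
byte 4: (5a ^ a4) ^ 30 = fe ^ 30 = ce
byte 5: (8d ^ bd) ^ 78 = 30 ^ 78 = 48
byte 6: (e8 ^ a8) ^ 20 = 40 ^ 20 = 60
byte 7: (bd ^ 47) ^ 61 = fa ^ 61 = 9b
byte 8: (90 ^ 9a) ^ 64 = 0a ^ 64 = 6e
byte 9: (ff ^ fb) ^ 6d = 04 ^ 6d = 69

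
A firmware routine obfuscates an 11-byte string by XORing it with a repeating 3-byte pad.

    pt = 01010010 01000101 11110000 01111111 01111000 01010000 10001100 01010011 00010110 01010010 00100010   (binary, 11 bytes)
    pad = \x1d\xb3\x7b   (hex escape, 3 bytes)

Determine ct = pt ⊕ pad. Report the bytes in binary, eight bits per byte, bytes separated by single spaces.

01001111 11110110 10001011 01100010 11001011 00101011 10010001 11100000 01101101 01001111 10010001

The 3-byte key repeats, so the effective keystream is 1d b3 7b 1d b3 7b 1d b3 7b 1d b3.
byte 0: 01010010 ^ 00011101 = 01001111
byte 1: 01000101 ^ 10110011 = 11110110
byte 2: 11110000 ^ 01111011 = 10001011
byte 3: 01111111 ^ 00011101 = 01100010
byte 4: 01111000 ^ 10110011 = 11001011
byte 5: 01010000 ^ 01111011 = 00101011
byte 6: 10001100 ^ 00011101 = 10010001
byte 7: 01010011 ^ 10110011 = 11100000
byte 8: 00010110 ^ 01111011 = 01101101
byte 9: 01010010 ^ 00011101 = 01001111
byte 10: 00100010 ^ 10110011 = 10010001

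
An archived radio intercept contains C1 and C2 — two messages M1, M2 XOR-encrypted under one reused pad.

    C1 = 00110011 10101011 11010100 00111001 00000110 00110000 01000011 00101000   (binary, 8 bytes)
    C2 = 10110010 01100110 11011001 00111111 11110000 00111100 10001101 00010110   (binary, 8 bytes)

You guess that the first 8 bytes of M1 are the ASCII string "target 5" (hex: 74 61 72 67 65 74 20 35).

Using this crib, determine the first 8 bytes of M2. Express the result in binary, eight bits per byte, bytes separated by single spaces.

11110101 10101100 01111111 01100001 10010011 01111000 11101110 00001011

First, C1 ⊕ C2 = (M1 ⊕ K) ⊕ (M2 ⊕ K) = M1 ⊕ M2, so the key drops out. Then M2 = (M1 ⊕ M2) ⊕ M1 over the first 8 bytes.
byte 0: (33 xor b2) xor 74 = 81 xor 74 = f5
byte 1: (ab xor 66) xor 61 = cd xor 61 = ac
byte 2: (d4 xor d9) xor 72 = 0d xor 72 = 7f
byte 3: (39 xor 3f) xor 67 = 06 xor 67 = 61
byte 4: (06 xor f0) xor 65 = f6 xor 65 = 93
byte 5: (30 xor 3c) xor 74 = 0c xor 74 = 78
byte 6: (43 xor 8d) xor 20 = ce xor 20 = ee
byte 7: (28 xor 16) xor 35 = 3e xor 35 = 0b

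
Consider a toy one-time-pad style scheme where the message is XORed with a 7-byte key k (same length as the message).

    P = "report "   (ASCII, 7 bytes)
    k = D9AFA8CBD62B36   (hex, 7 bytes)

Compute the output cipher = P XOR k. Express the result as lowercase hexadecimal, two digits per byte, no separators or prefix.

XOR is its own inverse, so applying the key byte-wise gives the result directly.
114 XOR 217 = 171
101 XOR 175 = 202
112 XOR 168 = 216
111 XOR 203 = 164
114 XOR 214 = 164
116 XOR  43 =  95
 32 XOR  54 =  22

abcad8a4a45f16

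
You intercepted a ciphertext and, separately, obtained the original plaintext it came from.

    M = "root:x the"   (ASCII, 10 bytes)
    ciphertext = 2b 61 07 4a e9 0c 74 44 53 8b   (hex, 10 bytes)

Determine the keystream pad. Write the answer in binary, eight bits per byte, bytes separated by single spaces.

01011001 00001110 01101000 00111110 11010011 01110100 01010100 00110000 00111011 11101110

Since ciphertext = M ⊕ pad, XORing both sides with M gives pad = M ⊕ ciphertext.
01110010 XOR 00101011 = 01011001
01101111 XOR 01100001 = 00001110
01101111 XOR 00000111 = 01101000
01110100 XOR 01001010 = 00111110
00111010 XOR 11101001 = 11010011
01111000 XOR 00001100 = 01110100
00100000 XOR 01110100 = 01010100
01110100 XOR 01000100 = 00110000
01101000 XOR 01010011 = 00111011
01100101 XOR 10001011 = 11101110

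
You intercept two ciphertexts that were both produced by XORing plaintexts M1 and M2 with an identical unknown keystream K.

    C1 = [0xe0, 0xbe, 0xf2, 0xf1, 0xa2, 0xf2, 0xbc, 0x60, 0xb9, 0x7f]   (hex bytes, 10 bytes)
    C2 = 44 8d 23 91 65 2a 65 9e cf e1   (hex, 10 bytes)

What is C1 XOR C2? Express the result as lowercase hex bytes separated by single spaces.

a4 33 d1 60 c7 d8 d9 fe 76 9e

C1 ⊕ C2 = (M1 ⊕ K) ⊕ (M2 ⊕ K) = M1 ⊕ M2 — the shared key cancels under XOR.
e0 ⊕ 44 = a4
be ⊕ 8d = 33
f2 ⊕ 23 = d1
f1 ⊕ 91 = 60
a2 ⊕ 65 = c7
f2 ⊕ 2a = d8
bc ⊕ 65 = d9
60 ⊕ 9e = fe
b9 ⊕ cf = 76
7f ⊕ e1 = 9e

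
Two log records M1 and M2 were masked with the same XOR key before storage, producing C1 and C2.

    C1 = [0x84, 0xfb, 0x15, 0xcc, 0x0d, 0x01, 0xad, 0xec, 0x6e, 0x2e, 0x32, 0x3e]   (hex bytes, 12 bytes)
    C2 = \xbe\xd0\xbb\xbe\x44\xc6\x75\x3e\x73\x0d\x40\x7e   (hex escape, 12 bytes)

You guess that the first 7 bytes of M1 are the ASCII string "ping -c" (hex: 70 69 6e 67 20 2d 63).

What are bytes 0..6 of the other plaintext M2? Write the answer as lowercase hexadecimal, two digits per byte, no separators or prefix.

4a42c01569eabb

First, C1 ⊕ C2 = (M1 ⊕ K) ⊕ (M2 ⊕ K) = M1 ⊕ M2, so the key drops out. Then M2 = (M1 ⊕ M2) ⊕ M1 over the first 7 bytes.
byte 0: (84 ^ be) ^ 70 = 3a ^ 70 = 4a
byte 1: (fb ^ d0) ^ 69 = 2b ^ 69 = 42
byte 2: (15 ^ bb) ^ 6e = ae ^ 6e = c0
byte 3: (cc ^ be) ^ 67 = 72 ^ 67 = 15
byte 4: (0d ^ 44) ^ 20 = 49 ^ 20 = 69
byte 5: (01 ^ c6) ^ 2d = c7 ^ 2d = ea
byte 6: (ad ^ 75) ^ 63 = d8 ^ 63 = bb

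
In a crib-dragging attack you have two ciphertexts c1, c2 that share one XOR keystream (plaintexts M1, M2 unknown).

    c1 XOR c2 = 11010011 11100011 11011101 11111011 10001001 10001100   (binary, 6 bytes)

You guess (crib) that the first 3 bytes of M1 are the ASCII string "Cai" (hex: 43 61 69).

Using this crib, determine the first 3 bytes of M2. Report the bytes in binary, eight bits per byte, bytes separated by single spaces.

Since c1 ⊕ c2 = M1 ⊕ M2, XORing with the guessed M1 bytes yields the corresponding M2 bytes: M2 = (c1 ⊕ c2) ⊕ M1.
byte 0: d3 ⊕ 43 = 90
byte 1: e3 ⊕ 61 = 82
byte 2: dd ⊕ 69 = b4

10010000 10000010 10110100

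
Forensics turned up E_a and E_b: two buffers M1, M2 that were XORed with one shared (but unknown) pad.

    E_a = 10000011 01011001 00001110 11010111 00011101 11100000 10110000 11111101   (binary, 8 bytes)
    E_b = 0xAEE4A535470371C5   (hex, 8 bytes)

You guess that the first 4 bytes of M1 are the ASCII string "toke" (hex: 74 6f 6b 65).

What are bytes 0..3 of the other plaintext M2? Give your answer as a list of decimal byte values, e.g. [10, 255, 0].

First, E_a ⊕ E_b = (M1 ⊕ K) ⊕ (M2 ⊕ K) = M1 ⊕ M2, so the key drops out. Then M2 = (M1 ⊕ M2) ⊕ M1 over the first 4 bytes.
byte 0: (83 xor ae) xor 74 = 2d xor 74 = 59
byte 1: (59 xor e4) xor 6f = bd xor 6f = d2
byte 2: (0e xor a5) xor 6b = ab xor 6b = c0
byte 3: (d7 xor 35) xor 65 = e2 xor 65 = 87

[89, 210, 192, 135]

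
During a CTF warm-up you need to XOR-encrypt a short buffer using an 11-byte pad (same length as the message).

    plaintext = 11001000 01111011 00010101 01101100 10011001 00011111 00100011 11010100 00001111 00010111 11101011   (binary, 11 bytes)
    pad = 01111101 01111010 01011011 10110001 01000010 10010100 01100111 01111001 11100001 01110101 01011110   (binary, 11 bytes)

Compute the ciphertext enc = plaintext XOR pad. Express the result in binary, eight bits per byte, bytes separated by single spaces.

10110101 00000001 01001110 11011101 11011011 10001011 01000100 10101101 11101110 01100010 10110101

byte 0: c8 XOR 7d = b5
byte 1: 7b XOR 7a = 01
byte 2: 15 XOR 5b = 4e
byte 3: 6c XOR b1 = dd
byte 4: 99 XOR 42 = db
byte 5: 1f XOR 94 = 8b
byte 6: 23 XOR 67 = 44
byte 7: d4 XOR 79 = ad
byte 8: 0f XOR e1 = ee
byte 9: 17 XOR 75 = 62
byte 10: eb XOR 5e = b5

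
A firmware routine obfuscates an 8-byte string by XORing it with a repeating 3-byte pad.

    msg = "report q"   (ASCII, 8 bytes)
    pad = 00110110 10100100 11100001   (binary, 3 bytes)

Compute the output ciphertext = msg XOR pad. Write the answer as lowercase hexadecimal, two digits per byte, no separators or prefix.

44c19159d69516d5

The 3-byte key repeats, so the effective keystream is 36 a4 e1 36 a4 e1 36 a4.
byte 0: 72 xor 36 = 44
byte 1: 65 xor a4 = c1
byte 2: 70 xor e1 = 91
byte 3: 6f xor 36 = 59
byte 4: 72 xor a4 = d6
byte 5: 74 xor e1 = 95
byte 6: 20 xor 36 = 16
byte 7: 71 xor a4 = d5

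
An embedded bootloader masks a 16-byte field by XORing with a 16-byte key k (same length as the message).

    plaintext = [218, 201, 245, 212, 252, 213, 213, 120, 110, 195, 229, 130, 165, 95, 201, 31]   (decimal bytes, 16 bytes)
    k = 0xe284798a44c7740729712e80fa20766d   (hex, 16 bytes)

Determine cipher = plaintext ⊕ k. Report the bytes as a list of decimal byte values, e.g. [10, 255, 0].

[56, 77, 140, 94, 184, 18, 161, 127, 71, 178, 203, 2, 95, 127, 191, 114]

da ⊕ e2 = 38
c9 ⊕ 84 = 4d
f5 ⊕ 79 = 8c
d4 ⊕ 8a = 5e
fc ⊕ 44 = b8
d5 ⊕ c7 = 12
d5 ⊕ 74 = a1
78 ⊕ 07 = 7f
6e ⊕ 29 = 47
c3 ⊕ 71 = b2
e5 ⊕ 2e = cb
82 ⊕ 80 = 02
a5 ⊕ fa = 5f
5f ⊕ 20 = 7f
c9 ⊕ 76 = bf
1f ⊕ 6d = 72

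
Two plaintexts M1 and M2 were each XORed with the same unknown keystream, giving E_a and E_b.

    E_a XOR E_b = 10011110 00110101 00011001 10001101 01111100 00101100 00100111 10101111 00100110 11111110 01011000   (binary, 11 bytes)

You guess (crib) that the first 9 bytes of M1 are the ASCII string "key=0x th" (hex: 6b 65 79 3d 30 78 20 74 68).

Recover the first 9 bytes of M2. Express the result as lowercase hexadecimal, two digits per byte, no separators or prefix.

f55060b04c5407db4e

Since E_a ⊕ E_b = M1 ⊕ M2, XORing with the guessed M1 bytes yields the corresponding M2 bytes: M2 = (E_a ⊕ E_b) ⊕ M1.
9e ⊕ 6b = f5
35 ⊕ 65 = 50
19 ⊕ 79 = 60
8d ⊕ 3d = b0
7c ⊕ 30 = 4c
2c ⊕ 78 = 54
27 ⊕ 20 = 07
af ⊕ 74 = db
26 ⊕ 68 = 4e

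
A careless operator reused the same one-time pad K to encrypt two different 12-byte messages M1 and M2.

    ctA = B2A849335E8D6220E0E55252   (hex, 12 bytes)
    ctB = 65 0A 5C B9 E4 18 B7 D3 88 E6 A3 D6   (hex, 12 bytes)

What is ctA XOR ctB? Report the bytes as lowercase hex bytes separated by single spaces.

ctA ⊕ ctB = (M1 ⊕ K) ⊕ (M2 ⊕ K) = M1 ⊕ M2 — the shared key cancels under XOR.
byte 0: b2 xor 65 = d7
byte 1: a8 xor 0a = a2
byte 2: 49 xor 5c = 15
byte 3: 33 xor b9 = 8a
byte 4: 5e xor e4 = ba
byte 5: 8d xor 18 = 95
byte 6: 62 xor b7 = d5
byte 7: 20 xor d3 = f3
byte 8: e0 xor 88 = 68
byte 9: e5 xor e6 = 03
byte 10: 52 xor a3 = f1
byte 11: 52 xor d6 = 84

d7 a2 15 8a ba 95 d5 f3 68 03 f1 84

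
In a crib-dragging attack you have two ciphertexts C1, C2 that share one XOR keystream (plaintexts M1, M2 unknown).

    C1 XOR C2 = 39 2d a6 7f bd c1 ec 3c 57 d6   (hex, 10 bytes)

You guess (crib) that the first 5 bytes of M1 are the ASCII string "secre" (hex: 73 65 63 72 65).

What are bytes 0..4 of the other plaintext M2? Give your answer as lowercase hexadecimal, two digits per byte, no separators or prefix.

Since C1 ⊕ C2 = M1 ⊕ M2, XORing with the guessed M1 bytes yields the corresponding M2 bytes: M2 = (C1 ⊕ C2) ⊕ M1.
39 XOR 73 = 4a
2d XOR 65 = 48
a6 XOR 63 = c5
7f XOR 72 = 0d
bd XOR 65 = d8

4a48c50dd8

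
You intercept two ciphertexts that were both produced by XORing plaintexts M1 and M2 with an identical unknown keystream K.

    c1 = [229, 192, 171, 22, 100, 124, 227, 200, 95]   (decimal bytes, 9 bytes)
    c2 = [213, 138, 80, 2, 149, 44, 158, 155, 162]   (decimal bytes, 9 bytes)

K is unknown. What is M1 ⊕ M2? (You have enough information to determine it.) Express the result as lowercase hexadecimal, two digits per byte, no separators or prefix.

c1 ⊕ c2 = (M1 ⊕ K) ⊕ (M2 ⊕ K) = M1 ⊕ M2 — the shared key cancels under XOR.
229 XOR 213 =  48
192 XOR 138 =  74
171 XOR  80 = 251
 22 XOR   2 =  20
100 XOR 149 = 241
124 XOR  44 =  80
227 XOR 158 = 125
200 XOR 155 =  83
 95 XOR 162 = 253

304afb14f1507d53fd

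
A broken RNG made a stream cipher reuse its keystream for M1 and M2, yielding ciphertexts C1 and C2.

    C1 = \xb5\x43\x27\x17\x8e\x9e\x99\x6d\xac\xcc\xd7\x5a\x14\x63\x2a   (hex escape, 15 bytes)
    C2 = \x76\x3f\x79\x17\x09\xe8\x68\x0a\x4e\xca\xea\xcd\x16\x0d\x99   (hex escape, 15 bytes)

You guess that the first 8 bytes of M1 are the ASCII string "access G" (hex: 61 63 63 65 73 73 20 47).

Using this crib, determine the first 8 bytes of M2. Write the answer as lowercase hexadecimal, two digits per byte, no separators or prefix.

First, C1 ⊕ C2 = (M1 ⊕ K) ⊕ (M2 ⊕ K) = M1 ⊕ M2, so the key drops out. Then M2 = (M1 ⊕ M2) ⊕ M1 over the first 8 bytes.
byte 0: (b5 ⊕ 76) ⊕ 61 = c3 ⊕ 61 = a2
byte 1: (43 ⊕ 3f) ⊕ 63 = 7c ⊕ 63 = 1f
byte 2: (27 ⊕ 79) ⊕ 63 = 5e ⊕ 63 = 3d
byte 3: (17 ⊕ 17) ⊕ 65 = 00 ⊕ 65 = 65
byte 4: (8e ⊕ 09) ⊕ 73 = 87 ⊕ 73 = f4
byte 5: (9e ⊕ e8) ⊕ 73 = 76 ⊕ 73 = 05
byte 6: (99 ⊕ 68) ⊕ 20 = f1 ⊕ 20 = d1
byte 7: (6d ⊕ 0a) ⊕ 47 = 67 ⊕ 47 = 20

a21f3d65f405d120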